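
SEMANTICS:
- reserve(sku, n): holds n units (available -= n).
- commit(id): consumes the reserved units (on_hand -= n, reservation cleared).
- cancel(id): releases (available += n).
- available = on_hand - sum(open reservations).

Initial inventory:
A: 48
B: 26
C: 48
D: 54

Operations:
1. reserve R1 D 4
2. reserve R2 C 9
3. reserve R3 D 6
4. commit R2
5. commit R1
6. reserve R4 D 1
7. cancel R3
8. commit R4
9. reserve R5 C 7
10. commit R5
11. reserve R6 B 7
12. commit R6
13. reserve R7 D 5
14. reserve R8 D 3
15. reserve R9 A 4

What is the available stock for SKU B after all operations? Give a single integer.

Step 1: reserve R1 D 4 -> on_hand[A=48 B=26 C=48 D=54] avail[A=48 B=26 C=48 D=50] open={R1}
Step 2: reserve R2 C 9 -> on_hand[A=48 B=26 C=48 D=54] avail[A=48 B=26 C=39 D=50] open={R1,R2}
Step 3: reserve R3 D 6 -> on_hand[A=48 B=26 C=48 D=54] avail[A=48 B=26 C=39 D=44] open={R1,R2,R3}
Step 4: commit R2 -> on_hand[A=48 B=26 C=39 D=54] avail[A=48 B=26 C=39 D=44] open={R1,R3}
Step 5: commit R1 -> on_hand[A=48 B=26 C=39 D=50] avail[A=48 B=26 C=39 D=44] open={R3}
Step 6: reserve R4 D 1 -> on_hand[A=48 B=26 C=39 D=50] avail[A=48 B=26 C=39 D=43] open={R3,R4}
Step 7: cancel R3 -> on_hand[A=48 B=26 C=39 D=50] avail[A=48 B=26 C=39 D=49] open={R4}
Step 8: commit R4 -> on_hand[A=48 B=26 C=39 D=49] avail[A=48 B=26 C=39 D=49] open={}
Step 9: reserve R5 C 7 -> on_hand[A=48 B=26 C=39 D=49] avail[A=48 B=26 C=32 D=49] open={R5}
Step 10: commit R5 -> on_hand[A=48 B=26 C=32 D=49] avail[A=48 B=26 C=32 D=49] open={}
Step 11: reserve R6 B 7 -> on_hand[A=48 B=26 C=32 D=49] avail[A=48 B=19 C=32 D=49] open={R6}
Step 12: commit R6 -> on_hand[A=48 B=19 C=32 D=49] avail[A=48 B=19 C=32 D=49] open={}
Step 13: reserve R7 D 5 -> on_hand[A=48 B=19 C=32 D=49] avail[A=48 B=19 C=32 D=44] open={R7}
Step 14: reserve R8 D 3 -> on_hand[A=48 B=19 C=32 D=49] avail[A=48 B=19 C=32 D=41] open={R7,R8}
Step 15: reserve R9 A 4 -> on_hand[A=48 B=19 C=32 D=49] avail[A=44 B=19 C=32 D=41] open={R7,R8,R9}
Final available[B] = 19

Answer: 19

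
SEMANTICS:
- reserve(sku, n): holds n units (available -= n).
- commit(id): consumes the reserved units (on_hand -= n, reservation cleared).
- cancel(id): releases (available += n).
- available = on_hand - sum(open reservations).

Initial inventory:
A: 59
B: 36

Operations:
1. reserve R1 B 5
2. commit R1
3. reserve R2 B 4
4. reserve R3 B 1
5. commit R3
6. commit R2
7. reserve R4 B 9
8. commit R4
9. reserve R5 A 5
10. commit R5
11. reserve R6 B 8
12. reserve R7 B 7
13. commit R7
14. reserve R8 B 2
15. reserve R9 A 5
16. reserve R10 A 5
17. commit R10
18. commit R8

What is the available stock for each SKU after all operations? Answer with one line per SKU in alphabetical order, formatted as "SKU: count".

Step 1: reserve R1 B 5 -> on_hand[A=59 B=36] avail[A=59 B=31] open={R1}
Step 2: commit R1 -> on_hand[A=59 B=31] avail[A=59 B=31] open={}
Step 3: reserve R2 B 4 -> on_hand[A=59 B=31] avail[A=59 B=27] open={R2}
Step 4: reserve R3 B 1 -> on_hand[A=59 B=31] avail[A=59 B=26] open={R2,R3}
Step 5: commit R3 -> on_hand[A=59 B=30] avail[A=59 B=26] open={R2}
Step 6: commit R2 -> on_hand[A=59 B=26] avail[A=59 B=26] open={}
Step 7: reserve R4 B 9 -> on_hand[A=59 B=26] avail[A=59 B=17] open={R4}
Step 8: commit R4 -> on_hand[A=59 B=17] avail[A=59 B=17] open={}
Step 9: reserve R5 A 5 -> on_hand[A=59 B=17] avail[A=54 B=17] open={R5}
Step 10: commit R5 -> on_hand[A=54 B=17] avail[A=54 B=17] open={}
Step 11: reserve R6 B 8 -> on_hand[A=54 B=17] avail[A=54 B=9] open={R6}
Step 12: reserve R7 B 7 -> on_hand[A=54 B=17] avail[A=54 B=2] open={R6,R7}
Step 13: commit R7 -> on_hand[A=54 B=10] avail[A=54 B=2] open={R6}
Step 14: reserve R8 B 2 -> on_hand[A=54 B=10] avail[A=54 B=0] open={R6,R8}
Step 15: reserve R9 A 5 -> on_hand[A=54 B=10] avail[A=49 B=0] open={R6,R8,R9}
Step 16: reserve R10 A 5 -> on_hand[A=54 B=10] avail[A=44 B=0] open={R10,R6,R8,R9}
Step 17: commit R10 -> on_hand[A=49 B=10] avail[A=44 B=0] open={R6,R8,R9}
Step 18: commit R8 -> on_hand[A=49 B=8] avail[A=44 B=0] open={R6,R9}

Answer: A: 44
B: 0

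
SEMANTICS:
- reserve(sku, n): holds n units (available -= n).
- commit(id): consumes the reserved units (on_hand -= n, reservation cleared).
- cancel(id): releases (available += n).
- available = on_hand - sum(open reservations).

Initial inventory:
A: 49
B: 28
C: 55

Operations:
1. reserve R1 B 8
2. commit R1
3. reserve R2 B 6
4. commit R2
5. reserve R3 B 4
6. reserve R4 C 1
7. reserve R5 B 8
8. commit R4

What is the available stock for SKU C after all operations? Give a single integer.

Step 1: reserve R1 B 8 -> on_hand[A=49 B=28 C=55] avail[A=49 B=20 C=55] open={R1}
Step 2: commit R1 -> on_hand[A=49 B=20 C=55] avail[A=49 B=20 C=55] open={}
Step 3: reserve R2 B 6 -> on_hand[A=49 B=20 C=55] avail[A=49 B=14 C=55] open={R2}
Step 4: commit R2 -> on_hand[A=49 B=14 C=55] avail[A=49 B=14 C=55] open={}
Step 5: reserve R3 B 4 -> on_hand[A=49 B=14 C=55] avail[A=49 B=10 C=55] open={R3}
Step 6: reserve R4 C 1 -> on_hand[A=49 B=14 C=55] avail[A=49 B=10 C=54] open={R3,R4}
Step 7: reserve R5 B 8 -> on_hand[A=49 B=14 C=55] avail[A=49 B=2 C=54] open={R3,R4,R5}
Step 8: commit R4 -> on_hand[A=49 B=14 C=54] avail[A=49 B=2 C=54] open={R3,R5}
Final available[C] = 54

Answer: 54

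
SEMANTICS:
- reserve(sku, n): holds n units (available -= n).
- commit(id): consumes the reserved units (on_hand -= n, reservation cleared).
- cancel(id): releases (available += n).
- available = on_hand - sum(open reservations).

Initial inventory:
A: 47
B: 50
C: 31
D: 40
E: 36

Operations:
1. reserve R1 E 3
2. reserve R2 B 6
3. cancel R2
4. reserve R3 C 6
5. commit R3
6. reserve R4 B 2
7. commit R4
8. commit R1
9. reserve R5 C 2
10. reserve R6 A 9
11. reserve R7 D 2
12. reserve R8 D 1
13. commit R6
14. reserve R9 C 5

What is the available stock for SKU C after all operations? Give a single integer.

Step 1: reserve R1 E 3 -> on_hand[A=47 B=50 C=31 D=40 E=36] avail[A=47 B=50 C=31 D=40 E=33] open={R1}
Step 2: reserve R2 B 6 -> on_hand[A=47 B=50 C=31 D=40 E=36] avail[A=47 B=44 C=31 D=40 E=33] open={R1,R2}
Step 3: cancel R2 -> on_hand[A=47 B=50 C=31 D=40 E=36] avail[A=47 B=50 C=31 D=40 E=33] open={R1}
Step 4: reserve R3 C 6 -> on_hand[A=47 B=50 C=31 D=40 E=36] avail[A=47 B=50 C=25 D=40 E=33] open={R1,R3}
Step 5: commit R3 -> on_hand[A=47 B=50 C=25 D=40 E=36] avail[A=47 B=50 C=25 D=40 E=33] open={R1}
Step 6: reserve R4 B 2 -> on_hand[A=47 B=50 C=25 D=40 E=36] avail[A=47 B=48 C=25 D=40 E=33] open={R1,R4}
Step 7: commit R4 -> on_hand[A=47 B=48 C=25 D=40 E=36] avail[A=47 B=48 C=25 D=40 E=33] open={R1}
Step 8: commit R1 -> on_hand[A=47 B=48 C=25 D=40 E=33] avail[A=47 B=48 C=25 D=40 E=33] open={}
Step 9: reserve R5 C 2 -> on_hand[A=47 B=48 C=25 D=40 E=33] avail[A=47 B=48 C=23 D=40 E=33] open={R5}
Step 10: reserve R6 A 9 -> on_hand[A=47 B=48 C=25 D=40 E=33] avail[A=38 B=48 C=23 D=40 E=33] open={R5,R6}
Step 11: reserve R7 D 2 -> on_hand[A=47 B=48 C=25 D=40 E=33] avail[A=38 B=48 C=23 D=38 E=33] open={R5,R6,R7}
Step 12: reserve R8 D 1 -> on_hand[A=47 B=48 C=25 D=40 E=33] avail[A=38 B=48 C=23 D=37 E=33] open={R5,R6,R7,R8}
Step 13: commit R6 -> on_hand[A=38 B=48 C=25 D=40 E=33] avail[A=38 B=48 C=23 D=37 E=33] open={R5,R7,R8}
Step 14: reserve R9 C 5 -> on_hand[A=38 B=48 C=25 D=40 E=33] avail[A=38 B=48 C=18 D=37 E=33] open={R5,R7,R8,R9}
Final available[C] = 18

Answer: 18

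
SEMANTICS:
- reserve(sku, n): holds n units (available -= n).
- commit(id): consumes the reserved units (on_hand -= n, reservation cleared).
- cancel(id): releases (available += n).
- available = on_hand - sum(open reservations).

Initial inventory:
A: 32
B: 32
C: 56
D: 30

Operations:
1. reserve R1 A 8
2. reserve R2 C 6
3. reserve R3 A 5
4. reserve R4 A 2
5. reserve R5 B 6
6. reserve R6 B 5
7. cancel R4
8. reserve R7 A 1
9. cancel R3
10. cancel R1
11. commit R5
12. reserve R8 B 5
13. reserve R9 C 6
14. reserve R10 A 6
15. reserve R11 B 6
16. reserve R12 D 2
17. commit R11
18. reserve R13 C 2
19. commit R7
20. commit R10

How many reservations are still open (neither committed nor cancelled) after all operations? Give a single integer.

Step 1: reserve R1 A 8 -> on_hand[A=32 B=32 C=56 D=30] avail[A=24 B=32 C=56 D=30] open={R1}
Step 2: reserve R2 C 6 -> on_hand[A=32 B=32 C=56 D=30] avail[A=24 B=32 C=50 D=30] open={R1,R2}
Step 3: reserve R3 A 5 -> on_hand[A=32 B=32 C=56 D=30] avail[A=19 B=32 C=50 D=30] open={R1,R2,R3}
Step 4: reserve R4 A 2 -> on_hand[A=32 B=32 C=56 D=30] avail[A=17 B=32 C=50 D=30] open={R1,R2,R3,R4}
Step 5: reserve R5 B 6 -> on_hand[A=32 B=32 C=56 D=30] avail[A=17 B=26 C=50 D=30] open={R1,R2,R3,R4,R5}
Step 6: reserve R6 B 5 -> on_hand[A=32 B=32 C=56 D=30] avail[A=17 B=21 C=50 D=30] open={R1,R2,R3,R4,R5,R6}
Step 7: cancel R4 -> on_hand[A=32 B=32 C=56 D=30] avail[A=19 B=21 C=50 D=30] open={R1,R2,R3,R5,R6}
Step 8: reserve R7 A 1 -> on_hand[A=32 B=32 C=56 D=30] avail[A=18 B=21 C=50 D=30] open={R1,R2,R3,R5,R6,R7}
Step 9: cancel R3 -> on_hand[A=32 B=32 C=56 D=30] avail[A=23 B=21 C=50 D=30] open={R1,R2,R5,R6,R7}
Step 10: cancel R1 -> on_hand[A=32 B=32 C=56 D=30] avail[A=31 B=21 C=50 D=30] open={R2,R5,R6,R7}
Step 11: commit R5 -> on_hand[A=32 B=26 C=56 D=30] avail[A=31 B=21 C=50 D=30] open={R2,R6,R7}
Step 12: reserve R8 B 5 -> on_hand[A=32 B=26 C=56 D=30] avail[A=31 B=16 C=50 D=30] open={R2,R6,R7,R8}
Step 13: reserve R9 C 6 -> on_hand[A=32 B=26 C=56 D=30] avail[A=31 B=16 C=44 D=30] open={R2,R6,R7,R8,R9}
Step 14: reserve R10 A 6 -> on_hand[A=32 B=26 C=56 D=30] avail[A=25 B=16 C=44 D=30] open={R10,R2,R6,R7,R8,R9}
Step 15: reserve R11 B 6 -> on_hand[A=32 B=26 C=56 D=30] avail[A=25 B=10 C=44 D=30] open={R10,R11,R2,R6,R7,R8,R9}
Step 16: reserve R12 D 2 -> on_hand[A=32 B=26 C=56 D=30] avail[A=25 B=10 C=44 D=28] open={R10,R11,R12,R2,R6,R7,R8,R9}
Step 17: commit R11 -> on_hand[A=32 B=20 C=56 D=30] avail[A=25 B=10 C=44 D=28] open={R10,R12,R2,R6,R7,R8,R9}
Step 18: reserve R13 C 2 -> on_hand[A=32 B=20 C=56 D=30] avail[A=25 B=10 C=42 D=28] open={R10,R12,R13,R2,R6,R7,R8,R9}
Step 19: commit R7 -> on_hand[A=31 B=20 C=56 D=30] avail[A=25 B=10 C=42 D=28] open={R10,R12,R13,R2,R6,R8,R9}
Step 20: commit R10 -> on_hand[A=25 B=20 C=56 D=30] avail[A=25 B=10 C=42 D=28] open={R12,R13,R2,R6,R8,R9}
Open reservations: ['R12', 'R13', 'R2', 'R6', 'R8', 'R9'] -> 6

Answer: 6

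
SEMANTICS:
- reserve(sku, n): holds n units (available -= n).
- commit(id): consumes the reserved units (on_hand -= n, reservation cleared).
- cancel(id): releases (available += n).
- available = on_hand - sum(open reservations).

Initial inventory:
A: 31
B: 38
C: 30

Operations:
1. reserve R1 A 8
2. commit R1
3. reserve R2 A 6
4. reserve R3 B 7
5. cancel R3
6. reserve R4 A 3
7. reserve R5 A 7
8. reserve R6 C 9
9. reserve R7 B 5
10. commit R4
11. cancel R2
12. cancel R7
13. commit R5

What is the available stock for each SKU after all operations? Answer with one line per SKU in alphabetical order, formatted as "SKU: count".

Step 1: reserve R1 A 8 -> on_hand[A=31 B=38 C=30] avail[A=23 B=38 C=30] open={R1}
Step 2: commit R1 -> on_hand[A=23 B=38 C=30] avail[A=23 B=38 C=30] open={}
Step 3: reserve R2 A 6 -> on_hand[A=23 B=38 C=30] avail[A=17 B=38 C=30] open={R2}
Step 4: reserve R3 B 7 -> on_hand[A=23 B=38 C=30] avail[A=17 B=31 C=30] open={R2,R3}
Step 5: cancel R3 -> on_hand[A=23 B=38 C=30] avail[A=17 B=38 C=30] open={R2}
Step 6: reserve R4 A 3 -> on_hand[A=23 B=38 C=30] avail[A=14 B=38 C=30] open={R2,R4}
Step 7: reserve R5 A 7 -> on_hand[A=23 B=38 C=30] avail[A=7 B=38 C=30] open={R2,R4,R5}
Step 8: reserve R6 C 9 -> on_hand[A=23 B=38 C=30] avail[A=7 B=38 C=21] open={R2,R4,R5,R6}
Step 9: reserve R7 B 5 -> on_hand[A=23 B=38 C=30] avail[A=7 B=33 C=21] open={R2,R4,R5,R6,R7}
Step 10: commit R4 -> on_hand[A=20 B=38 C=30] avail[A=7 B=33 C=21] open={R2,R5,R6,R7}
Step 11: cancel R2 -> on_hand[A=20 B=38 C=30] avail[A=13 B=33 C=21] open={R5,R6,R7}
Step 12: cancel R7 -> on_hand[A=20 B=38 C=30] avail[A=13 B=38 C=21] open={R5,R6}
Step 13: commit R5 -> on_hand[A=13 B=38 C=30] avail[A=13 B=38 C=21] open={R6}

Answer: A: 13
B: 38
C: 21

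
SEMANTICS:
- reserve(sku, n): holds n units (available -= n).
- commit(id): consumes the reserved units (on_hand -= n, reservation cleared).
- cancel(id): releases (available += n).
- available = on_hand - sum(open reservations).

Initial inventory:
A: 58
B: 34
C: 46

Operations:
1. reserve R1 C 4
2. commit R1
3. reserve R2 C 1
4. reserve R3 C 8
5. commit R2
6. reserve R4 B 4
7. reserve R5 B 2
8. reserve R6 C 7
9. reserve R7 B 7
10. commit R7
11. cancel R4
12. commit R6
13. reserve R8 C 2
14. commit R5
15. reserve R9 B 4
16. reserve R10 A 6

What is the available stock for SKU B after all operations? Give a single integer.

Step 1: reserve R1 C 4 -> on_hand[A=58 B=34 C=46] avail[A=58 B=34 C=42] open={R1}
Step 2: commit R1 -> on_hand[A=58 B=34 C=42] avail[A=58 B=34 C=42] open={}
Step 3: reserve R2 C 1 -> on_hand[A=58 B=34 C=42] avail[A=58 B=34 C=41] open={R2}
Step 4: reserve R3 C 8 -> on_hand[A=58 B=34 C=42] avail[A=58 B=34 C=33] open={R2,R3}
Step 5: commit R2 -> on_hand[A=58 B=34 C=41] avail[A=58 B=34 C=33] open={R3}
Step 6: reserve R4 B 4 -> on_hand[A=58 B=34 C=41] avail[A=58 B=30 C=33] open={R3,R4}
Step 7: reserve R5 B 2 -> on_hand[A=58 B=34 C=41] avail[A=58 B=28 C=33] open={R3,R4,R5}
Step 8: reserve R6 C 7 -> on_hand[A=58 B=34 C=41] avail[A=58 B=28 C=26] open={R3,R4,R5,R6}
Step 9: reserve R7 B 7 -> on_hand[A=58 B=34 C=41] avail[A=58 B=21 C=26] open={R3,R4,R5,R6,R7}
Step 10: commit R7 -> on_hand[A=58 B=27 C=41] avail[A=58 B=21 C=26] open={R3,R4,R5,R6}
Step 11: cancel R4 -> on_hand[A=58 B=27 C=41] avail[A=58 B=25 C=26] open={R3,R5,R6}
Step 12: commit R6 -> on_hand[A=58 B=27 C=34] avail[A=58 B=25 C=26] open={R3,R5}
Step 13: reserve R8 C 2 -> on_hand[A=58 B=27 C=34] avail[A=58 B=25 C=24] open={R3,R5,R8}
Step 14: commit R5 -> on_hand[A=58 B=25 C=34] avail[A=58 B=25 C=24] open={R3,R8}
Step 15: reserve R9 B 4 -> on_hand[A=58 B=25 C=34] avail[A=58 B=21 C=24] open={R3,R8,R9}
Step 16: reserve R10 A 6 -> on_hand[A=58 B=25 C=34] avail[A=52 B=21 C=24] open={R10,R3,R8,R9}
Final available[B] = 21

Answer: 21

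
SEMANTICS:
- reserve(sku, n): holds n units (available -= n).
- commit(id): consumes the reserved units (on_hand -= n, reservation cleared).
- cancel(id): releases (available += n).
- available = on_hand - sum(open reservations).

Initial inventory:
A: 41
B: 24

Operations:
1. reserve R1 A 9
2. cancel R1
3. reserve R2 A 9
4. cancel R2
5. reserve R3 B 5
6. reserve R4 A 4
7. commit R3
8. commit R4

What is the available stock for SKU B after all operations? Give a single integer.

Answer: 19

Derivation:
Step 1: reserve R1 A 9 -> on_hand[A=41 B=24] avail[A=32 B=24] open={R1}
Step 2: cancel R1 -> on_hand[A=41 B=24] avail[A=41 B=24] open={}
Step 3: reserve R2 A 9 -> on_hand[A=41 B=24] avail[A=32 B=24] open={R2}
Step 4: cancel R2 -> on_hand[A=41 B=24] avail[A=41 B=24] open={}
Step 5: reserve R3 B 5 -> on_hand[A=41 B=24] avail[A=41 B=19] open={R3}
Step 6: reserve R4 A 4 -> on_hand[A=41 B=24] avail[A=37 B=19] open={R3,R4}
Step 7: commit R3 -> on_hand[A=41 B=19] avail[A=37 B=19] open={R4}
Step 8: commit R4 -> on_hand[A=37 B=19] avail[A=37 B=19] open={}
Final available[B] = 19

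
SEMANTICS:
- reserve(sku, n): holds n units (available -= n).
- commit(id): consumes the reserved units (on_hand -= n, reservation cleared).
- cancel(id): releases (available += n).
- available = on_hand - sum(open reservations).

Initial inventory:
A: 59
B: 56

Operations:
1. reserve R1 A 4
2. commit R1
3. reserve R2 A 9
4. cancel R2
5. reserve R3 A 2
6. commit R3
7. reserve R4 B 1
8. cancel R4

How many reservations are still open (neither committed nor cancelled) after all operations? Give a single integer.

Step 1: reserve R1 A 4 -> on_hand[A=59 B=56] avail[A=55 B=56] open={R1}
Step 2: commit R1 -> on_hand[A=55 B=56] avail[A=55 B=56] open={}
Step 3: reserve R2 A 9 -> on_hand[A=55 B=56] avail[A=46 B=56] open={R2}
Step 4: cancel R2 -> on_hand[A=55 B=56] avail[A=55 B=56] open={}
Step 5: reserve R3 A 2 -> on_hand[A=55 B=56] avail[A=53 B=56] open={R3}
Step 6: commit R3 -> on_hand[A=53 B=56] avail[A=53 B=56] open={}
Step 7: reserve R4 B 1 -> on_hand[A=53 B=56] avail[A=53 B=55] open={R4}
Step 8: cancel R4 -> on_hand[A=53 B=56] avail[A=53 B=56] open={}
Open reservations: [] -> 0

Answer: 0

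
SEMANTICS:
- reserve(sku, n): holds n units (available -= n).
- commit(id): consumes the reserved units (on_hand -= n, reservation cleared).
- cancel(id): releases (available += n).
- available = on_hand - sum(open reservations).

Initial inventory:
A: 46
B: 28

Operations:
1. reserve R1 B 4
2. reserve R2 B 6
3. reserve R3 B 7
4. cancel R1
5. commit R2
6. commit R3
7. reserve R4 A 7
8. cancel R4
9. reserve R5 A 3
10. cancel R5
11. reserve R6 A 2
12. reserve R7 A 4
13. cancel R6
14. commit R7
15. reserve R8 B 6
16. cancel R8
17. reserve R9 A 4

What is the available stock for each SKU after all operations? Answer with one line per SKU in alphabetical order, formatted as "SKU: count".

Answer: A: 38
B: 15

Derivation:
Step 1: reserve R1 B 4 -> on_hand[A=46 B=28] avail[A=46 B=24] open={R1}
Step 2: reserve R2 B 6 -> on_hand[A=46 B=28] avail[A=46 B=18] open={R1,R2}
Step 3: reserve R3 B 7 -> on_hand[A=46 B=28] avail[A=46 B=11] open={R1,R2,R3}
Step 4: cancel R1 -> on_hand[A=46 B=28] avail[A=46 B=15] open={R2,R3}
Step 5: commit R2 -> on_hand[A=46 B=22] avail[A=46 B=15] open={R3}
Step 6: commit R3 -> on_hand[A=46 B=15] avail[A=46 B=15] open={}
Step 7: reserve R4 A 7 -> on_hand[A=46 B=15] avail[A=39 B=15] open={R4}
Step 8: cancel R4 -> on_hand[A=46 B=15] avail[A=46 B=15] open={}
Step 9: reserve R5 A 3 -> on_hand[A=46 B=15] avail[A=43 B=15] open={R5}
Step 10: cancel R5 -> on_hand[A=46 B=15] avail[A=46 B=15] open={}
Step 11: reserve R6 A 2 -> on_hand[A=46 B=15] avail[A=44 B=15] open={R6}
Step 12: reserve R7 A 4 -> on_hand[A=46 B=15] avail[A=40 B=15] open={R6,R7}
Step 13: cancel R6 -> on_hand[A=46 B=15] avail[A=42 B=15] open={R7}
Step 14: commit R7 -> on_hand[A=42 B=15] avail[A=42 B=15] open={}
Step 15: reserve R8 B 6 -> on_hand[A=42 B=15] avail[A=42 B=9] open={R8}
Step 16: cancel R8 -> on_hand[A=42 B=15] avail[A=42 B=15] open={}
Step 17: reserve R9 A 4 -> on_hand[A=42 B=15] avail[A=38 B=15] open={R9}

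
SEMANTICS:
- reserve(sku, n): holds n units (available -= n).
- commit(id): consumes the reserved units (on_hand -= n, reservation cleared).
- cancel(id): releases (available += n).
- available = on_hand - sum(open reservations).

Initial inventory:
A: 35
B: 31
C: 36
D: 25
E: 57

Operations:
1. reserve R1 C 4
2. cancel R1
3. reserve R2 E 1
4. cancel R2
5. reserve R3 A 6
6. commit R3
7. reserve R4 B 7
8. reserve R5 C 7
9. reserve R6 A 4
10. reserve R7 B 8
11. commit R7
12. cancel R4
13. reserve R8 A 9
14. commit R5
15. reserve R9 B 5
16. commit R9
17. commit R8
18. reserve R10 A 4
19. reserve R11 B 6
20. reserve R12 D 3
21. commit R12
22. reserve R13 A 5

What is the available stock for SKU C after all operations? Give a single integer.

Answer: 29

Derivation:
Step 1: reserve R1 C 4 -> on_hand[A=35 B=31 C=36 D=25 E=57] avail[A=35 B=31 C=32 D=25 E=57] open={R1}
Step 2: cancel R1 -> on_hand[A=35 B=31 C=36 D=25 E=57] avail[A=35 B=31 C=36 D=25 E=57] open={}
Step 3: reserve R2 E 1 -> on_hand[A=35 B=31 C=36 D=25 E=57] avail[A=35 B=31 C=36 D=25 E=56] open={R2}
Step 4: cancel R2 -> on_hand[A=35 B=31 C=36 D=25 E=57] avail[A=35 B=31 C=36 D=25 E=57] open={}
Step 5: reserve R3 A 6 -> on_hand[A=35 B=31 C=36 D=25 E=57] avail[A=29 B=31 C=36 D=25 E=57] open={R3}
Step 6: commit R3 -> on_hand[A=29 B=31 C=36 D=25 E=57] avail[A=29 B=31 C=36 D=25 E=57] open={}
Step 7: reserve R4 B 7 -> on_hand[A=29 B=31 C=36 D=25 E=57] avail[A=29 B=24 C=36 D=25 E=57] open={R4}
Step 8: reserve R5 C 7 -> on_hand[A=29 B=31 C=36 D=25 E=57] avail[A=29 B=24 C=29 D=25 E=57] open={R4,R5}
Step 9: reserve R6 A 4 -> on_hand[A=29 B=31 C=36 D=25 E=57] avail[A=25 B=24 C=29 D=25 E=57] open={R4,R5,R6}
Step 10: reserve R7 B 8 -> on_hand[A=29 B=31 C=36 D=25 E=57] avail[A=25 B=16 C=29 D=25 E=57] open={R4,R5,R6,R7}
Step 11: commit R7 -> on_hand[A=29 B=23 C=36 D=25 E=57] avail[A=25 B=16 C=29 D=25 E=57] open={R4,R5,R6}
Step 12: cancel R4 -> on_hand[A=29 B=23 C=36 D=25 E=57] avail[A=25 B=23 C=29 D=25 E=57] open={R5,R6}
Step 13: reserve R8 A 9 -> on_hand[A=29 B=23 C=36 D=25 E=57] avail[A=16 B=23 C=29 D=25 E=57] open={R5,R6,R8}
Step 14: commit R5 -> on_hand[A=29 B=23 C=29 D=25 E=57] avail[A=16 B=23 C=29 D=25 E=57] open={R6,R8}
Step 15: reserve R9 B 5 -> on_hand[A=29 B=23 C=29 D=25 E=57] avail[A=16 B=18 C=29 D=25 E=57] open={R6,R8,R9}
Step 16: commit R9 -> on_hand[A=29 B=18 C=29 D=25 E=57] avail[A=16 B=18 C=29 D=25 E=57] open={R6,R8}
Step 17: commit R8 -> on_hand[A=20 B=18 C=29 D=25 E=57] avail[A=16 B=18 C=29 D=25 E=57] open={R6}
Step 18: reserve R10 A 4 -> on_hand[A=20 B=18 C=29 D=25 E=57] avail[A=12 B=18 C=29 D=25 E=57] open={R10,R6}
Step 19: reserve R11 B 6 -> on_hand[A=20 B=18 C=29 D=25 E=57] avail[A=12 B=12 C=29 D=25 E=57] open={R10,R11,R6}
Step 20: reserve R12 D 3 -> on_hand[A=20 B=18 C=29 D=25 E=57] avail[A=12 B=12 C=29 D=22 E=57] open={R10,R11,R12,R6}
Step 21: commit R12 -> on_hand[A=20 B=18 C=29 D=22 E=57] avail[A=12 B=12 C=29 D=22 E=57] open={R10,R11,R6}
Step 22: reserve R13 A 5 -> on_hand[A=20 B=18 C=29 D=22 E=57] avail[A=7 B=12 C=29 D=22 E=57] open={R10,R11,R13,R6}
Final available[C] = 29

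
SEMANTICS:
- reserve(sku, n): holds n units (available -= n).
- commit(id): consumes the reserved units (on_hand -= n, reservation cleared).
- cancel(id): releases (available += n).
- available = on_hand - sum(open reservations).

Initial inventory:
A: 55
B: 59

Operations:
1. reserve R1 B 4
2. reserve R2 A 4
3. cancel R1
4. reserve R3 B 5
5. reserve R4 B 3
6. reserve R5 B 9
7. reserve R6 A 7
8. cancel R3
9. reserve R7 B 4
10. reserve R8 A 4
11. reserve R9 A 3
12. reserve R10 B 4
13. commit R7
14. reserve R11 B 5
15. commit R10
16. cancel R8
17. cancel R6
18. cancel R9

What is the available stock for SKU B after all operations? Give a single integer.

Step 1: reserve R1 B 4 -> on_hand[A=55 B=59] avail[A=55 B=55] open={R1}
Step 2: reserve R2 A 4 -> on_hand[A=55 B=59] avail[A=51 B=55] open={R1,R2}
Step 3: cancel R1 -> on_hand[A=55 B=59] avail[A=51 B=59] open={R2}
Step 4: reserve R3 B 5 -> on_hand[A=55 B=59] avail[A=51 B=54] open={R2,R3}
Step 5: reserve R4 B 3 -> on_hand[A=55 B=59] avail[A=51 B=51] open={R2,R3,R4}
Step 6: reserve R5 B 9 -> on_hand[A=55 B=59] avail[A=51 B=42] open={R2,R3,R4,R5}
Step 7: reserve R6 A 7 -> on_hand[A=55 B=59] avail[A=44 B=42] open={R2,R3,R4,R5,R6}
Step 8: cancel R3 -> on_hand[A=55 B=59] avail[A=44 B=47] open={R2,R4,R5,R6}
Step 9: reserve R7 B 4 -> on_hand[A=55 B=59] avail[A=44 B=43] open={R2,R4,R5,R6,R7}
Step 10: reserve R8 A 4 -> on_hand[A=55 B=59] avail[A=40 B=43] open={R2,R4,R5,R6,R7,R8}
Step 11: reserve R9 A 3 -> on_hand[A=55 B=59] avail[A=37 B=43] open={R2,R4,R5,R6,R7,R8,R9}
Step 12: reserve R10 B 4 -> on_hand[A=55 B=59] avail[A=37 B=39] open={R10,R2,R4,R5,R6,R7,R8,R9}
Step 13: commit R7 -> on_hand[A=55 B=55] avail[A=37 B=39] open={R10,R2,R4,R5,R6,R8,R9}
Step 14: reserve R11 B 5 -> on_hand[A=55 B=55] avail[A=37 B=34] open={R10,R11,R2,R4,R5,R6,R8,R9}
Step 15: commit R10 -> on_hand[A=55 B=51] avail[A=37 B=34] open={R11,R2,R4,R5,R6,R8,R9}
Step 16: cancel R8 -> on_hand[A=55 B=51] avail[A=41 B=34] open={R11,R2,R4,R5,R6,R9}
Step 17: cancel R6 -> on_hand[A=55 B=51] avail[A=48 B=34] open={R11,R2,R4,R5,R9}
Step 18: cancel R9 -> on_hand[A=55 B=51] avail[A=51 B=34] open={R11,R2,R4,R5}
Final available[B] = 34

Answer: 34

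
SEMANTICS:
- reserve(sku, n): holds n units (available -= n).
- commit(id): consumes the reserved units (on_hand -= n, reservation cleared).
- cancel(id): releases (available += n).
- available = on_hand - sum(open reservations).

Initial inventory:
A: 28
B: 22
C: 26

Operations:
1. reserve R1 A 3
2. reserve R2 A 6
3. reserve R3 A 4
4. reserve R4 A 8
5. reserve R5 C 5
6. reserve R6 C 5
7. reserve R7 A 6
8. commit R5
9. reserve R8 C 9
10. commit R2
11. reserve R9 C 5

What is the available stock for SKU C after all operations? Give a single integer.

Step 1: reserve R1 A 3 -> on_hand[A=28 B=22 C=26] avail[A=25 B=22 C=26] open={R1}
Step 2: reserve R2 A 6 -> on_hand[A=28 B=22 C=26] avail[A=19 B=22 C=26] open={R1,R2}
Step 3: reserve R3 A 4 -> on_hand[A=28 B=22 C=26] avail[A=15 B=22 C=26] open={R1,R2,R3}
Step 4: reserve R4 A 8 -> on_hand[A=28 B=22 C=26] avail[A=7 B=22 C=26] open={R1,R2,R3,R4}
Step 5: reserve R5 C 5 -> on_hand[A=28 B=22 C=26] avail[A=7 B=22 C=21] open={R1,R2,R3,R4,R5}
Step 6: reserve R6 C 5 -> on_hand[A=28 B=22 C=26] avail[A=7 B=22 C=16] open={R1,R2,R3,R4,R5,R6}
Step 7: reserve R7 A 6 -> on_hand[A=28 B=22 C=26] avail[A=1 B=22 C=16] open={R1,R2,R3,R4,R5,R6,R7}
Step 8: commit R5 -> on_hand[A=28 B=22 C=21] avail[A=1 B=22 C=16] open={R1,R2,R3,R4,R6,R7}
Step 9: reserve R8 C 9 -> on_hand[A=28 B=22 C=21] avail[A=1 B=22 C=7] open={R1,R2,R3,R4,R6,R7,R8}
Step 10: commit R2 -> on_hand[A=22 B=22 C=21] avail[A=1 B=22 C=7] open={R1,R3,R4,R6,R7,R8}
Step 11: reserve R9 C 5 -> on_hand[A=22 B=22 C=21] avail[A=1 B=22 C=2] open={R1,R3,R4,R6,R7,R8,R9}
Final available[C] = 2

Answer: 2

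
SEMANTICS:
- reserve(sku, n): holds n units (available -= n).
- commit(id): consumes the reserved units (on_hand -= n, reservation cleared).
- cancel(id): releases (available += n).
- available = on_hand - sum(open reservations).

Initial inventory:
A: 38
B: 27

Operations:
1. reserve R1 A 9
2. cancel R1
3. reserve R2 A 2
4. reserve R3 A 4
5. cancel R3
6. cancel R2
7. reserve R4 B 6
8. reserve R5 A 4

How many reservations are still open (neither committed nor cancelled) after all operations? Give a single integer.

Step 1: reserve R1 A 9 -> on_hand[A=38 B=27] avail[A=29 B=27] open={R1}
Step 2: cancel R1 -> on_hand[A=38 B=27] avail[A=38 B=27] open={}
Step 3: reserve R2 A 2 -> on_hand[A=38 B=27] avail[A=36 B=27] open={R2}
Step 4: reserve R3 A 4 -> on_hand[A=38 B=27] avail[A=32 B=27] open={R2,R3}
Step 5: cancel R3 -> on_hand[A=38 B=27] avail[A=36 B=27] open={R2}
Step 6: cancel R2 -> on_hand[A=38 B=27] avail[A=38 B=27] open={}
Step 7: reserve R4 B 6 -> on_hand[A=38 B=27] avail[A=38 B=21] open={R4}
Step 8: reserve R5 A 4 -> on_hand[A=38 B=27] avail[A=34 B=21] open={R4,R5}
Open reservations: ['R4', 'R5'] -> 2

Answer: 2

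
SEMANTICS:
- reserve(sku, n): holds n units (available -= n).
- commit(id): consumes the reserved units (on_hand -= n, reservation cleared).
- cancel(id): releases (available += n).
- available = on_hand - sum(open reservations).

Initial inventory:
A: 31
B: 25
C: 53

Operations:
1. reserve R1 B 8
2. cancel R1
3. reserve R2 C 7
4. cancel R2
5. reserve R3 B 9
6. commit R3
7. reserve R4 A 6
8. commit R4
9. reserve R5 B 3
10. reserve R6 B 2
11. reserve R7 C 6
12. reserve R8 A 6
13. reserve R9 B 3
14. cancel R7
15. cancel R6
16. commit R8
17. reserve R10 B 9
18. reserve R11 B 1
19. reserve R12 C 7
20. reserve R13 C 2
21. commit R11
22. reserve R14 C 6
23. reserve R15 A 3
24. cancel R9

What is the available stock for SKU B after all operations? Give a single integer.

Answer: 3

Derivation:
Step 1: reserve R1 B 8 -> on_hand[A=31 B=25 C=53] avail[A=31 B=17 C=53] open={R1}
Step 2: cancel R1 -> on_hand[A=31 B=25 C=53] avail[A=31 B=25 C=53] open={}
Step 3: reserve R2 C 7 -> on_hand[A=31 B=25 C=53] avail[A=31 B=25 C=46] open={R2}
Step 4: cancel R2 -> on_hand[A=31 B=25 C=53] avail[A=31 B=25 C=53] open={}
Step 5: reserve R3 B 9 -> on_hand[A=31 B=25 C=53] avail[A=31 B=16 C=53] open={R3}
Step 6: commit R3 -> on_hand[A=31 B=16 C=53] avail[A=31 B=16 C=53] open={}
Step 7: reserve R4 A 6 -> on_hand[A=31 B=16 C=53] avail[A=25 B=16 C=53] open={R4}
Step 8: commit R4 -> on_hand[A=25 B=16 C=53] avail[A=25 B=16 C=53] open={}
Step 9: reserve R5 B 3 -> on_hand[A=25 B=16 C=53] avail[A=25 B=13 C=53] open={R5}
Step 10: reserve R6 B 2 -> on_hand[A=25 B=16 C=53] avail[A=25 B=11 C=53] open={R5,R6}
Step 11: reserve R7 C 6 -> on_hand[A=25 B=16 C=53] avail[A=25 B=11 C=47] open={R5,R6,R7}
Step 12: reserve R8 A 6 -> on_hand[A=25 B=16 C=53] avail[A=19 B=11 C=47] open={R5,R6,R7,R8}
Step 13: reserve R9 B 3 -> on_hand[A=25 B=16 C=53] avail[A=19 B=8 C=47] open={R5,R6,R7,R8,R9}
Step 14: cancel R7 -> on_hand[A=25 B=16 C=53] avail[A=19 B=8 C=53] open={R5,R6,R8,R9}
Step 15: cancel R6 -> on_hand[A=25 B=16 C=53] avail[A=19 B=10 C=53] open={R5,R8,R9}
Step 16: commit R8 -> on_hand[A=19 B=16 C=53] avail[A=19 B=10 C=53] open={R5,R9}
Step 17: reserve R10 B 9 -> on_hand[A=19 B=16 C=53] avail[A=19 B=1 C=53] open={R10,R5,R9}
Step 18: reserve R11 B 1 -> on_hand[A=19 B=16 C=53] avail[A=19 B=0 C=53] open={R10,R11,R5,R9}
Step 19: reserve R12 C 7 -> on_hand[A=19 B=16 C=53] avail[A=19 B=0 C=46] open={R10,R11,R12,R5,R9}
Step 20: reserve R13 C 2 -> on_hand[A=19 B=16 C=53] avail[A=19 B=0 C=44] open={R10,R11,R12,R13,R5,R9}
Step 21: commit R11 -> on_hand[A=19 B=15 C=53] avail[A=19 B=0 C=44] open={R10,R12,R13,R5,R9}
Step 22: reserve R14 C 6 -> on_hand[A=19 B=15 C=53] avail[A=19 B=0 C=38] open={R10,R12,R13,R14,R5,R9}
Step 23: reserve R15 A 3 -> on_hand[A=19 B=15 C=53] avail[A=16 B=0 C=38] open={R10,R12,R13,R14,R15,R5,R9}
Step 24: cancel R9 -> on_hand[A=19 B=15 C=53] avail[A=16 B=3 C=38] open={R10,R12,R13,R14,R15,R5}
Final available[B] = 3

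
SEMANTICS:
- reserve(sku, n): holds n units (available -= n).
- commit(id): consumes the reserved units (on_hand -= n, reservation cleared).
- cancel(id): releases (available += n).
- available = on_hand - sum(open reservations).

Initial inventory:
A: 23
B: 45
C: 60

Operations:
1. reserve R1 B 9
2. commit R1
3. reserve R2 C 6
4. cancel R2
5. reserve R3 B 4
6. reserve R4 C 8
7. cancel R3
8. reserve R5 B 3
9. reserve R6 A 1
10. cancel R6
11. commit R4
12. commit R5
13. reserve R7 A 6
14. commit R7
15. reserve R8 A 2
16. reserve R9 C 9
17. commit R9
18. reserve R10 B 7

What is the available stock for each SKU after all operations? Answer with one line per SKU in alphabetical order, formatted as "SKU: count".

Answer: A: 15
B: 26
C: 43

Derivation:
Step 1: reserve R1 B 9 -> on_hand[A=23 B=45 C=60] avail[A=23 B=36 C=60] open={R1}
Step 2: commit R1 -> on_hand[A=23 B=36 C=60] avail[A=23 B=36 C=60] open={}
Step 3: reserve R2 C 6 -> on_hand[A=23 B=36 C=60] avail[A=23 B=36 C=54] open={R2}
Step 4: cancel R2 -> on_hand[A=23 B=36 C=60] avail[A=23 B=36 C=60] open={}
Step 5: reserve R3 B 4 -> on_hand[A=23 B=36 C=60] avail[A=23 B=32 C=60] open={R3}
Step 6: reserve R4 C 8 -> on_hand[A=23 B=36 C=60] avail[A=23 B=32 C=52] open={R3,R4}
Step 7: cancel R3 -> on_hand[A=23 B=36 C=60] avail[A=23 B=36 C=52] open={R4}
Step 8: reserve R5 B 3 -> on_hand[A=23 B=36 C=60] avail[A=23 B=33 C=52] open={R4,R5}
Step 9: reserve R6 A 1 -> on_hand[A=23 B=36 C=60] avail[A=22 B=33 C=52] open={R4,R5,R6}
Step 10: cancel R6 -> on_hand[A=23 B=36 C=60] avail[A=23 B=33 C=52] open={R4,R5}
Step 11: commit R4 -> on_hand[A=23 B=36 C=52] avail[A=23 B=33 C=52] open={R5}
Step 12: commit R5 -> on_hand[A=23 B=33 C=52] avail[A=23 B=33 C=52] open={}
Step 13: reserve R7 A 6 -> on_hand[A=23 B=33 C=52] avail[A=17 B=33 C=52] open={R7}
Step 14: commit R7 -> on_hand[A=17 B=33 C=52] avail[A=17 B=33 C=52] open={}
Step 15: reserve R8 A 2 -> on_hand[A=17 B=33 C=52] avail[A=15 B=33 C=52] open={R8}
Step 16: reserve R9 C 9 -> on_hand[A=17 B=33 C=52] avail[A=15 B=33 C=43] open={R8,R9}
Step 17: commit R9 -> on_hand[A=17 B=33 C=43] avail[A=15 B=33 C=43] open={R8}
Step 18: reserve R10 B 7 -> on_hand[A=17 B=33 C=43] avail[A=15 B=26 C=43] open={R10,R8}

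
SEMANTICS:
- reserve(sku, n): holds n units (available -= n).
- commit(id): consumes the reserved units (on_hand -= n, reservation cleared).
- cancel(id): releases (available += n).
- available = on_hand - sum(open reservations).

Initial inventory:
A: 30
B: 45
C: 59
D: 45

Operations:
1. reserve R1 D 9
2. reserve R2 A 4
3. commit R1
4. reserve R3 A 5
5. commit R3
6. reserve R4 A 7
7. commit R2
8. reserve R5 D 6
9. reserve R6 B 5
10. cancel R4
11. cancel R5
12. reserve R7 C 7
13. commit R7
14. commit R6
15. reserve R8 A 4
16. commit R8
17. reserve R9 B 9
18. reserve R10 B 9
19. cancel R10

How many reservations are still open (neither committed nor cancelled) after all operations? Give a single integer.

Answer: 1

Derivation:
Step 1: reserve R1 D 9 -> on_hand[A=30 B=45 C=59 D=45] avail[A=30 B=45 C=59 D=36] open={R1}
Step 2: reserve R2 A 4 -> on_hand[A=30 B=45 C=59 D=45] avail[A=26 B=45 C=59 D=36] open={R1,R2}
Step 3: commit R1 -> on_hand[A=30 B=45 C=59 D=36] avail[A=26 B=45 C=59 D=36] open={R2}
Step 4: reserve R3 A 5 -> on_hand[A=30 B=45 C=59 D=36] avail[A=21 B=45 C=59 D=36] open={R2,R3}
Step 5: commit R3 -> on_hand[A=25 B=45 C=59 D=36] avail[A=21 B=45 C=59 D=36] open={R2}
Step 6: reserve R4 A 7 -> on_hand[A=25 B=45 C=59 D=36] avail[A=14 B=45 C=59 D=36] open={R2,R4}
Step 7: commit R2 -> on_hand[A=21 B=45 C=59 D=36] avail[A=14 B=45 C=59 D=36] open={R4}
Step 8: reserve R5 D 6 -> on_hand[A=21 B=45 C=59 D=36] avail[A=14 B=45 C=59 D=30] open={R4,R5}
Step 9: reserve R6 B 5 -> on_hand[A=21 B=45 C=59 D=36] avail[A=14 B=40 C=59 D=30] open={R4,R5,R6}
Step 10: cancel R4 -> on_hand[A=21 B=45 C=59 D=36] avail[A=21 B=40 C=59 D=30] open={R5,R6}
Step 11: cancel R5 -> on_hand[A=21 B=45 C=59 D=36] avail[A=21 B=40 C=59 D=36] open={R6}
Step 12: reserve R7 C 7 -> on_hand[A=21 B=45 C=59 D=36] avail[A=21 B=40 C=52 D=36] open={R6,R7}
Step 13: commit R7 -> on_hand[A=21 B=45 C=52 D=36] avail[A=21 B=40 C=52 D=36] open={R6}
Step 14: commit R6 -> on_hand[A=21 B=40 C=52 D=36] avail[A=21 B=40 C=52 D=36] open={}
Step 15: reserve R8 A 4 -> on_hand[A=21 B=40 C=52 D=36] avail[A=17 B=40 C=52 D=36] open={R8}
Step 16: commit R8 -> on_hand[A=17 B=40 C=52 D=36] avail[A=17 B=40 C=52 D=36] open={}
Step 17: reserve R9 B 9 -> on_hand[A=17 B=40 C=52 D=36] avail[A=17 B=31 C=52 D=36] open={R9}
Step 18: reserve R10 B 9 -> on_hand[A=17 B=40 C=52 D=36] avail[A=17 B=22 C=52 D=36] open={R10,R9}
Step 19: cancel R10 -> on_hand[A=17 B=40 C=52 D=36] avail[A=17 B=31 C=52 D=36] open={R9}
Open reservations: ['R9'] -> 1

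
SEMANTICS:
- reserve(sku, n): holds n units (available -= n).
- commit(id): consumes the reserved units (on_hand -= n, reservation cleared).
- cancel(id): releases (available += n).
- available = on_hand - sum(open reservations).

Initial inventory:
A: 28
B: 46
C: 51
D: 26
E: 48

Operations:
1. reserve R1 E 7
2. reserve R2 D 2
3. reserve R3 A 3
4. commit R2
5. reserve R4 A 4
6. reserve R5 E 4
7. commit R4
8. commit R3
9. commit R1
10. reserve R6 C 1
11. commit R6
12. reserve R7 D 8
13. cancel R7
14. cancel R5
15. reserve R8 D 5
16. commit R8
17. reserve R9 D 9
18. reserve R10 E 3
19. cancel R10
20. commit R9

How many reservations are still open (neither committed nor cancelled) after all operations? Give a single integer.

Answer: 0

Derivation:
Step 1: reserve R1 E 7 -> on_hand[A=28 B=46 C=51 D=26 E=48] avail[A=28 B=46 C=51 D=26 E=41] open={R1}
Step 2: reserve R2 D 2 -> on_hand[A=28 B=46 C=51 D=26 E=48] avail[A=28 B=46 C=51 D=24 E=41] open={R1,R2}
Step 3: reserve R3 A 3 -> on_hand[A=28 B=46 C=51 D=26 E=48] avail[A=25 B=46 C=51 D=24 E=41] open={R1,R2,R3}
Step 4: commit R2 -> on_hand[A=28 B=46 C=51 D=24 E=48] avail[A=25 B=46 C=51 D=24 E=41] open={R1,R3}
Step 5: reserve R4 A 4 -> on_hand[A=28 B=46 C=51 D=24 E=48] avail[A=21 B=46 C=51 D=24 E=41] open={R1,R3,R4}
Step 6: reserve R5 E 4 -> on_hand[A=28 B=46 C=51 D=24 E=48] avail[A=21 B=46 C=51 D=24 E=37] open={R1,R3,R4,R5}
Step 7: commit R4 -> on_hand[A=24 B=46 C=51 D=24 E=48] avail[A=21 B=46 C=51 D=24 E=37] open={R1,R3,R5}
Step 8: commit R3 -> on_hand[A=21 B=46 C=51 D=24 E=48] avail[A=21 B=46 C=51 D=24 E=37] open={R1,R5}
Step 9: commit R1 -> on_hand[A=21 B=46 C=51 D=24 E=41] avail[A=21 B=46 C=51 D=24 E=37] open={R5}
Step 10: reserve R6 C 1 -> on_hand[A=21 B=46 C=51 D=24 E=41] avail[A=21 B=46 C=50 D=24 E=37] open={R5,R6}
Step 11: commit R6 -> on_hand[A=21 B=46 C=50 D=24 E=41] avail[A=21 B=46 C=50 D=24 E=37] open={R5}
Step 12: reserve R7 D 8 -> on_hand[A=21 B=46 C=50 D=24 E=41] avail[A=21 B=46 C=50 D=16 E=37] open={R5,R7}
Step 13: cancel R7 -> on_hand[A=21 B=46 C=50 D=24 E=41] avail[A=21 B=46 C=50 D=24 E=37] open={R5}
Step 14: cancel R5 -> on_hand[A=21 B=46 C=50 D=24 E=41] avail[A=21 B=46 C=50 D=24 E=41] open={}
Step 15: reserve R8 D 5 -> on_hand[A=21 B=46 C=50 D=24 E=41] avail[A=21 B=46 C=50 D=19 E=41] open={R8}
Step 16: commit R8 -> on_hand[A=21 B=46 C=50 D=19 E=41] avail[A=21 B=46 C=50 D=19 E=41] open={}
Step 17: reserve R9 D 9 -> on_hand[A=21 B=46 C=50 D=19 E=41] avail[A=21 B=46 C=50 D=10 E=41] open={R9}
Step 18: reserve R10 E 3 -> on_hand[A=21 B=46 C=50 D=19 E=41] avail[A=21 B=46 C=50 D=10 E=38] open={R10,R9}
Step 19: cancel R10 -> on_hand[A=21 B=46 C=50 D=19 E=41] avail[A=21 B=46 C=50 D=10 E=41] open={R9}
Step 20: commit R9 -> on_hand[A=21 B=46 C=50 D=10 E=41] avail[A=21 B=46 C=50 D=10 E=41] open={}
Open reservations: [] -> 0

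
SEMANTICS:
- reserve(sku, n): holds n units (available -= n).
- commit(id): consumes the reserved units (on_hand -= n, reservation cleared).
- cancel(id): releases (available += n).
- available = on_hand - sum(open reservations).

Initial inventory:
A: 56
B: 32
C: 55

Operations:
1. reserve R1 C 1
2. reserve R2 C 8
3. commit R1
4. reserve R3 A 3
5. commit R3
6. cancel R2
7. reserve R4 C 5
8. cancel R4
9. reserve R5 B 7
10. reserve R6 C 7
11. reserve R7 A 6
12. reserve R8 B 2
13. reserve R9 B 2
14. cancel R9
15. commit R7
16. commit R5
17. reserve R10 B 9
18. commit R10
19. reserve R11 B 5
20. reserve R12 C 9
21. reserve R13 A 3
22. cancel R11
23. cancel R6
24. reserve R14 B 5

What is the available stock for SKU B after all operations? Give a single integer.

Answer: 9

Derivation:
Step 1: reserve R1 C 1 -> on_hand[A=56 B=32 C=55] avail[A=56 B=32 C=54] open={R1}
Step 2: reserve R2 C 8 -> on_hand[A=56 B=32 C=55] avail[A=56 B=32 C=46] open={R1,R2}
Step 3: commit R1 -> on_hand[A=56 B=32 C=54] avail[A=56 B=32 C=46] open={R2}
Step 4: reserve R3 A 3 -> on_hand[A=56 B=32 C=54] avail[A=53 B=32 C=46] open={R2,R3}
Step 5: commit R3 -> on_hand[A=53 B=32 C=54] avail[A=53 B=32 C=46] open={R2}
Step 6: cancel R2 -> on_hand[A=53 B=32 C=54] avail[A=53 B=32 C=54] open={}
Step 7: reserve R4 C 5 -> on_hand[A=53 B=32 C=54] avail[A=53 B=32 C=49] open={R4}
Step 8: cancel R4 -> on_hand[A=53 B=32 C=54] avail[A=53 B=32 C=54] open={}
Step 9: reserve R5 B 7 -> on_hand[A=53 B=32 C=54] avail[A=53 B=25 C=54] open={R5}
Step 10: reserve R6 C 7 -> on_hand[A=53 B=32 C=54] avail[A=53 B=25 C=47] open={R5,R6}
Step 11: reserve R7 A 6 -> on_hand[A=53 B=32 C=54] avail[A=47 B=25 C=47] open={R5,R6,R7}
Step 12: reserve R8 B 2 -> on_hand[A=53 B=32 C=54] avail[A=47 B=23 C=47] open={R5,R6,R7,R8}
Step 13: reserve R9 B 2 -> on_hand[A=53 B=32 C=54] avail[A=47 B=21 C=47] open={R5,R6,R7,R8,R9}
Step 14: cancel R9 -> on_hand[A=53 B=32 C=54] avail[A=47 B=23 C=47] open={R5,R6,R7,R8}
Step 15: commit R7 -> on_hand[A=47 B=32 C=54] avail[A=47 B=23 C=47] open={R5,R6,R8}
Step 16: commit R5 -> on_hand[A=47 B=25 C=54] avail[A=47 B=23 C=47] open={R6,R8}
Step 17: reserve R10 B 9 -> on_hand[A=47 B=25 C=54] avail[A=47 B=14 C=47] open={R10,R6,R8}
Step 18: commit R10 -> on_hand[A=47 B=16 C=54] avail[A=47 B=14 C=47] open={R6,R8}
Step 19: reserve R11 B 5 -> on_hand[A=47 B=16 C=54] avail[A=47 B=9 C=47] open={R11,R6,R8}
Step 20: reserve R12 C 9 -> on_hand[A=47 B=16 C=54] avail[A=47 B=9 C=38] open={R11,R12,R6,R8}
Step 21: reserve R13 A 3 -> on_hand[A=47 B=16 C=54] avail[A=44 B=9 C=38] open={R11,R12,R13,R6,R8}
Step 22: cancel R11 -> on_hand[A=47 B=16 C=54] avail[A=44 B=14 C=38] open={R12,R13,R6,R8}
Step 23: cancel R6 -> on_hand[A=47 B=16 C=54] avail[A=44 B=14 C=45] open={R12,R13,R8}
Step 24: reserve R14 B 5 -> on_hand[A=47 B=16 C=54] avail[A=44 B=9 C=45] open={R12,R13,R14,R8}
Final available[B] = 9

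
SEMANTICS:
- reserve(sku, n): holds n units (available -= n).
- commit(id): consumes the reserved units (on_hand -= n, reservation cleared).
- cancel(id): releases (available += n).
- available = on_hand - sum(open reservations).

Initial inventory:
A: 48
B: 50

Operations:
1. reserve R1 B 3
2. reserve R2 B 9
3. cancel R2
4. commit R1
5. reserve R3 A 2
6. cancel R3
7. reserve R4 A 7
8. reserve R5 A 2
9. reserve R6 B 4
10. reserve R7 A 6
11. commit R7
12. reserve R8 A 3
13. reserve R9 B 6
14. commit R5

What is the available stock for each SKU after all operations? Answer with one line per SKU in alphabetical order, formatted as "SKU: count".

Answer: A: 30
B: 37

Derivation:
Step 1: reserve R1 B 3 -> on_hand[A=48 B=50] avail[A=48 B=47] open={R1}
Step 2: reserve R2 B 9 -> on_hand[A=48 B=50] avail[A=48 B=38] open={R1,R2}
Step 3: cancel R2 -> on_hand[A=48 B=50] avail[A=48 B=47] open={R1}
Step 4: commit R1 -> on_hand[A=48 B=47] avail[A=48 B=47] open={}
Step 5: reserve R3 A 2 -> on_hand[A=48 B=47] avail[A=46 B=47] open={R3}
Step 6: cancel R3 -> on_hand[A=48 B=47] avail[A=48 B=47] open={}
Step 7: reserve R4 A 7 -> on_hand[A=48 B=47] avail[A=41 B=47] open={R4}
Step 8: reserve R5 A 2 -> on_hand[A=48 B=47] avail[A=39 B=47] open={R4,R5}
Step 9: reserve R6 B 4 -> on_hand[A=48 B=47] avail[A=39 B=43] open={R4,R5,R6}
Step 10: reserve R7 A 6 -> on_hand[A=48 B=47] avail[A=33 B=43] open={R4,R5,R6,R7}
Step 11: commit R7 -> on_hand[A=42 B=47] avail[A=33 B=43] open={R4,R5,R6}
Step 12: reserve R8 A 3 -> on_hand[A=42 B=47] avail[A=30 B=43] open={R4,R5,R6,R8}
Step 13: reserve R9 B 6 -> on_hand[A=42 B=47] avail[A=30 B=37] open={R4,R5,R6,R8,R9}
Step 14: commit R5 -> on_hand[A=40 B=47] avail[A=30 B=37] open={R4,R6,R8,R9}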